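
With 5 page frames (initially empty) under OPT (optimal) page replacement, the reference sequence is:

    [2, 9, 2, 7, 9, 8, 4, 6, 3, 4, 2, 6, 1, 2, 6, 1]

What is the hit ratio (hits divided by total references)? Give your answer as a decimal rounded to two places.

0.50

2: miss, frames {2}
9: miss, frames {2,9}
2: hit
7: miss, frames {2,9,7}
9: hit
8: miss, frames {2,9,7,8}
4: miss, frames {2,9,7,8,4}
6: miss, evict 8, frames {2,9,7,4,6}
3: miss, evict 7, frames {2,9,4,6,3}
4: hit
2: hit
6: hit
1: miss, evict 3, frames {2,9,4,6,1}
2: hit
6: hit
1: hit
Hits: 8 of 16 references → 8/16 = 0.5000.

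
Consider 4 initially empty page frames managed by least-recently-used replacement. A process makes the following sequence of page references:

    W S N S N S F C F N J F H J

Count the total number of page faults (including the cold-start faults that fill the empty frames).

W -> miss, frames [W]
S -> miss, frames [W, S]
N -> miss, frames [W, S, N]
S -> hit
N -> hit
S -> hit
F -> miss, frames [W, N, S, F]
C -> miss, evict W, frames [N, S, F, C]
F -> hit
N -> hit
J -> miss, evict S, frames [C, F, N, J]
F -> hit
H -> miss, evict C, frames [N, J, F, H]
J -> hit
Page faults: 7.

7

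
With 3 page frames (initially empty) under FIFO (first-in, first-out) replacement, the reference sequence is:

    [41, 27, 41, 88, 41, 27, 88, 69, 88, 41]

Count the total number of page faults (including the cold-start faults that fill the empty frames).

41 → fault, frames (41)
27 → fault, frames (41 27)
41 → hit
88 → fault, frames (41 27 88)
41 → hit
27 → hit
88 → hit
69 → fault, evict 41, frames (27 88 69)
88 → hit
41 → fault, evict 27, frames (88 69 41)
Page faults: 5.

5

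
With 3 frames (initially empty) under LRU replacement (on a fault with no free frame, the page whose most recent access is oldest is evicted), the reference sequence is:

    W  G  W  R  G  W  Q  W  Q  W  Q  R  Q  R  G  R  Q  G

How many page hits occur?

12

W: fault, frames [W]
G: fault, frames [W, G]
W: hit
R: fault, frames [G, W, R]
G: hit
W: hit
Q: fault, evict R, frames [G, W, Q]
W: hit
Q: hit
W: hit
Q: hit
R: fault, evict G, frames [W, Q, R]
Q: hit
R: hit
G: fault, evict W, frames [Q, R, G]
R: hit
Q: hit
G: hit
Hits: 12.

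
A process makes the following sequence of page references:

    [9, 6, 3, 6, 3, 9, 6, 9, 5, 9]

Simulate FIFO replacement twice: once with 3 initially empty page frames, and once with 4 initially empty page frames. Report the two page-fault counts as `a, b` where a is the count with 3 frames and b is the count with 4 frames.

3 frames: F F F . . . . . F F → 5 faults.
4 frames: F F F . . . . . F . → 4 faults.
4 < 5: adding a frame reduced faults, as is typical.

5, 4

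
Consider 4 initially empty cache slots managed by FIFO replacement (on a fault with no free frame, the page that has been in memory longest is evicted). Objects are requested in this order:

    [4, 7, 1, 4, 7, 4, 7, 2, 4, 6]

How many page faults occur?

4 -> fault, frames [4]
7 -> fault, frames [4, 7]
1 -> fault, frames [4, 7, 1]
4 -> hit
7 -> hit
4 -> hit
7 -> hit
2 -> fault, frames [4, 7, 1, 2]
4 -> hit
6 -> fault, evict 4, frames [7, 1, 2, 6]
Page faults: 5.

5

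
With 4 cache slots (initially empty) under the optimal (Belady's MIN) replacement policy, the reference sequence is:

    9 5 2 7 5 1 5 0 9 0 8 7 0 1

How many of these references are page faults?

7

9 → miss, frames [9]
5 → miss, frames [9, 5]
2 → miss, frames [9, 5, 2]
7 → miss, frames [9, 5, 2, 7]
5 → hit
1 → miss, evict 2, frames [9, 5, 7, 1]
5 → hit
0 → miss, evict 5, frames [9, 7, 1, 0]
9 → hit
0 → hit
8 → miss, evict 9, frames [7, 1, 0, 8]
7 → hit
0 → hit
1 → hit
Page faults: 7.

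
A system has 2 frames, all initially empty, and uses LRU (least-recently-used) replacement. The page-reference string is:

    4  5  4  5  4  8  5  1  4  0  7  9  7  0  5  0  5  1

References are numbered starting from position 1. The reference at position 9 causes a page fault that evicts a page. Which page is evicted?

pos 1: 4 -> miss, frames [4]
pos 2: 5 -> miss, frames [4, 5]
pos 3: 4 -> hit
pos 4: 5 -> hit
pos 5: 4 -> hit
pos 6: 8 -> miss, evict 5, frames [4, 8]
pos 7: 5 -> miss, evict 4, frames [8, 5]
pos 8: 1 -> miss, evict 8, frames [5, 1]
pos 9: 4 -> miss, evict 5, frames [1, 4]
At position 9, page 5 is evicted.

5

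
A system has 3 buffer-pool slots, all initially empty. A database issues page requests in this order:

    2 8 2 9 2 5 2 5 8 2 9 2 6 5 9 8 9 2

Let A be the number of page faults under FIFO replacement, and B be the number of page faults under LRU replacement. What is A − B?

1

Under FIFO: F F . F . F F . F . F . F F . F F F → 12 faults.
Under LRU: F F . F . F . . F . F . F F F F . F → 11 faults.
A − B = 12 − 11 = 1.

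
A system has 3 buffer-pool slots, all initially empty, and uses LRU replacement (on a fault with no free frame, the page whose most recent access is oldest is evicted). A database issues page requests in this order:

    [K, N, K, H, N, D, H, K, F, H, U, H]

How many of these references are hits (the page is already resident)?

5

K -> fault, frames (K)
N -> fault, frames (K N)
K -> hit
H -> fault, frames (N K H)
N -> hit
D -> fault, evict K, frames (H N D)
H -> hit
K -> fault, evict N, frames (D H K)
F -> fault, evict D, frames (H K F)
H -> hit
U -> fault, evict K, frames (F H U)
H -> hit
Hits: 5.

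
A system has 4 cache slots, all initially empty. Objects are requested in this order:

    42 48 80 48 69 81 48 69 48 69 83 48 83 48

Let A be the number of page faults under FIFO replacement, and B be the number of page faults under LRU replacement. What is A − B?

Under FIFO: F F F . F F . . . . F F . . → 7 faults.
Under LRU: F F F . F F . . . . F . . . → 6 faults.
A − B = 7 − 6 = 1.

1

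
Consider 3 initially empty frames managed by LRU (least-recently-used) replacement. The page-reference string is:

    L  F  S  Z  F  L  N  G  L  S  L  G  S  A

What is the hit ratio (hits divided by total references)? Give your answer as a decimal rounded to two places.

0.36

L → fault, frames (L)
F → fault, frames (L F)
S → fault, frames (L F S)
Z → fault, evict L, frames (F S Z)
F → hit
L → fault, evict S, frames (Z F L)
N → fault, evict Z, frames (F L N)
G → fault, evict F, frames (L N G)
L → hit
S → fault, evict N, frames (G L S)
L → hit
G → hit
S → hit
A → fault, evict L, frames (G S A)
Hits: 5 of 14 references → 5/14 = 0.3571.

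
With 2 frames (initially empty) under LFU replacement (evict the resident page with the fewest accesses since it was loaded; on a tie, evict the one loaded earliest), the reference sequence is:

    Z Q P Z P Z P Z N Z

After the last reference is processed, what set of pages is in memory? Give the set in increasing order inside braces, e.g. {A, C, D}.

{N, Z}

Z: miss, frames {Z}
Q: miss, frames {Z,Q}
P: miss, evict Z, frames {Q,P}
Z: miss, evict Q, frames {P,Z}
P: hit
Z: hit
P: hit
Z: hit
N: miss, evict P, frames {Z,N}
Z: hit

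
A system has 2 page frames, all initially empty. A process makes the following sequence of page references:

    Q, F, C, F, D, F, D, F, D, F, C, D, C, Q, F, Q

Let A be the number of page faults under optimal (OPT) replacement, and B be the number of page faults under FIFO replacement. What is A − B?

-2

Under OPT: F F F . F . . . . . F . . F F . → 7 faults.
Under FIFO: F F F . F F . . . . F F . F F . → 9 faults.
A − B = 7 − 9 = -2.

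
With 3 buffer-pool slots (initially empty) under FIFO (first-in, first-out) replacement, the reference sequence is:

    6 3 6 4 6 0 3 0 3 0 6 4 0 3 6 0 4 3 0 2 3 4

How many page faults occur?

6 -> miss, frames {6}
3 -> miss, frames {6,3}
6 -> hit
4 -> miss, frames {6,3,4}
6 -> hit
0 -> miss, evict 6, frames {3,4,0}
3 -> hit
0 -> hit
3 -> hit
0 -> hit
6 -> miss, evict 3, frames {4,0,6}
4 -> hit
0 -> hit
3 -> miss, evict 4, frames {0,6,3}
6 -> hit
0 -> hit
4 -> miss, evict 0, frames {6,3,4}
3 -> hit
0 -> miss, evict 6, frames {3,4,0}
2 -> miss, evict 3, frames {4,0,2}
3 -> miss, evict 4, frames {0,2,3}
4 -> miss, evict 0, frames {2,3,4}
Page faults: 11.

11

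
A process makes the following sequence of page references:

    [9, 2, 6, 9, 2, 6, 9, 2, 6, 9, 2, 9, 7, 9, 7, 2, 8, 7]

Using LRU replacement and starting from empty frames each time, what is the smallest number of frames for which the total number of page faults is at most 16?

f=1: 18 faults
f=2: 15 faults
f=3: 5 faults
f=4: 5 faults
f=5: 5 faults
Smallest f with faults ≤ 16 is 2.

2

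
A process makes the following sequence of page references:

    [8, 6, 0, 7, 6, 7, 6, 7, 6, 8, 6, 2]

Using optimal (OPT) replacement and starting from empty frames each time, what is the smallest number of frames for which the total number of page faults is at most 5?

3

f=1: 12 faults
f=2: 6 faults
f=3: 5 faults
f=4: 5 faults
f=5: 5 faults
Smallest f with faults ≤ 5 is 3.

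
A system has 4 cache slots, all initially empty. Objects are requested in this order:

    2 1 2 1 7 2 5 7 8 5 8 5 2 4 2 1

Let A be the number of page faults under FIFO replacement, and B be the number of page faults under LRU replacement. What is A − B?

1

Under FIFO: F F . . F . F . F . . . F F . F → 8 faults.
Under LRU: F F . . F . F . F . . . . F . F → 7 faults.
A − B = 8 − 7 = 1.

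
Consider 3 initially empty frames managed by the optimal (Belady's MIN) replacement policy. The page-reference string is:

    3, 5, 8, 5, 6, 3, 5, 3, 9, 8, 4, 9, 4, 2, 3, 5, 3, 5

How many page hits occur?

3 → fault, frames (3)
5 → fault, frames (3 5)
8 → fault, frames (3 5 8)
5 → hit
6 → fault, evict 8, frames (3 5 6)
3 → hit
5 → hit
3 → hit
9 → fault, evict 6, frames (3 5 9)
8 → fault, evict 5, frames (3 9 8)
4 → fault, evict 8, frames (3 9 4)
9 → hit
4 → hit
2 → fault, evict 4, frames (3 9 2)
3 → hit
5 → fault, evict 2, frames (3 9 5)
3 → hit
5 → hit
Hits: 9.

9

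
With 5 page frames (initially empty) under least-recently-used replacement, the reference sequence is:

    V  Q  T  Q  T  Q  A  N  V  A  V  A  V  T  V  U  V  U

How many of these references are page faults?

6

V -> fault, frames [V]
Q -> fault, frames [V, Q]
T -> fault, frames [V, Q, T]
Q -> hit
T -> hit
Q -> hit
A -> fault, frames [V, T, Q, A]
N -> fault, frames [V, T, Q, A, N]
V -> hit
A -> hit
V -> hit
A -> hit
V -> hit
T -> hit
V -> hit
U -> fault, evict Q, frames [N, A, T, V, U]
V -> hit
U -> hit
Page faults: 6.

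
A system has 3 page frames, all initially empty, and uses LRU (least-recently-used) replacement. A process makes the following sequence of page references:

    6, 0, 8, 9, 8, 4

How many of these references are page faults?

5

6 -> miss, frames [6]
0 -> miss, frames [6, 0]
8 -> miss, frames [6, 0, 8]
9 -> miss, evict 6, frames [0, 8, 9]
8 -> hit
4 -> miss, evict 0, frames [9, 8, 4]
Page faults: 5.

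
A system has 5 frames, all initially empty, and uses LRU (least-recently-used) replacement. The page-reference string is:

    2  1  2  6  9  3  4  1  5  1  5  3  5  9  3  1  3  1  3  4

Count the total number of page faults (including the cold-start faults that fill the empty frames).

2 -> fault, frames {2}
1 -> fault, frames {2,1}
2 -> hit
6 -> fault, frames {1,2,6}
9 -> fault, frames {1,2,6,9}
3 -> fault, frames {1,2,6,9,3}
4 -> fault, evict 1, frames {2,6,9,3,4}
1 -> fault, evict 2, frames {6,9,3,4,1}
5 -> fault, evict 6, frames {9,3,4,1,5}
1 -> hit
5 -> hit
3 -> hit
5 -> hit
9 -> hit
3 -> hit
1 -> hit
3 -> hit
1 -> hit
3 -> hit
4 -> hit
Page faults: 8.

8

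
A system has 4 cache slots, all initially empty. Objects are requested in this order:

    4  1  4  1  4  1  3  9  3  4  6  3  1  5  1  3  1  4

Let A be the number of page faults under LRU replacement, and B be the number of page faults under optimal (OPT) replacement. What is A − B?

2

Under LRU: F F . . . . F F . . F . F F . . . F → 8 faults.
Under OPT: F F . . . . F F . . F . . F . . . . → 6 faults.
A − B = 8 − 6 = 2.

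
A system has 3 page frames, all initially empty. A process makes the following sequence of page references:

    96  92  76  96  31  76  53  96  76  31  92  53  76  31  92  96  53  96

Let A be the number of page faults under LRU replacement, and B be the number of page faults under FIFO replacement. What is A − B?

-1

Under LRU: F F F . F . F F . F F F F F F F F . → 14 faults.
Under FIFO: F F F . F . F F F F F F F F F F F . → 15 faults.
A − B = 14 − 15 = -1.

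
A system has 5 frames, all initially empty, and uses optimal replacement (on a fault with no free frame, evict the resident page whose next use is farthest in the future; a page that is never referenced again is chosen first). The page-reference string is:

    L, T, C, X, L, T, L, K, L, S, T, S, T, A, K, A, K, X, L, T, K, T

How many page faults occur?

L: miss, frames (L)
T: miss, frames (L T)
C: miss, frames (L T C)
X: miss, frames (L T C X)
L: hit
T: hit
L: hit
K: miss, frames (L T C X K)
L: hit
S: miss, evict C, frames (L T X K S)
T: hit
S: hit
T: hit
A: miss, evict S, frames (L T X K A)
K: hit
A: hit
K: hit
X: hit
L: hit
T: hit
K: hit
T: hit
Page faults: 7.

7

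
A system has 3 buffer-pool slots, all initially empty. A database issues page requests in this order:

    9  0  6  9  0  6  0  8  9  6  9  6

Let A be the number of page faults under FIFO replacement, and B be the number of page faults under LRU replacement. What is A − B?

Under FIFO: F F F . . . . F F . . . → 5 faults.
Under LRU: F F F . . . . F F F . . → 6 faults.
A − B = 5 − 6 = -1.

-1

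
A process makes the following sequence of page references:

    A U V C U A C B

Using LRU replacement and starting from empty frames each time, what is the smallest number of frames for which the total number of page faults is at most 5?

f=1: 8 faults
f=2: 8 faults
f=3: 6 faults
f=4: 5 faults
f=5: 5 faults
Smallest f with faults ≤ 5 is 4.

4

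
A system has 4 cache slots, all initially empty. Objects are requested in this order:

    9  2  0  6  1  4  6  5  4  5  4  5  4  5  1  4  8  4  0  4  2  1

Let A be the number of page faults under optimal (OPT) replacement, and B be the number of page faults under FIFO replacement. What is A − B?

Under OPT: F F F F F F . F . . . . . . . . F . . . F . → 9 faults.
Under FIFO: F F F F F F . F . . . . . . . . F . F . F F → 11 faults.
A − B = 9 − 11 = -2.

-2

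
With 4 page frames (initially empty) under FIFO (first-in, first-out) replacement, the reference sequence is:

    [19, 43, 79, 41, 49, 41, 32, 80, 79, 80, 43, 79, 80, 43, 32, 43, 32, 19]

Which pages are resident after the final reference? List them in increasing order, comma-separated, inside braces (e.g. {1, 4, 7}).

19: fault, frames {19}
43: fault, frames {19,43}
79: fault, frames {19,43,79}
41: fault, frames {19,43,79,41}
49: fault, evict 19, frames {43,79,41,49}
41: hit
32: fault, evict 43, frames {79,41,49,32}
80: fault, evict 79, frames {41,49,32,80}
79: fault, evict 41, frames {49,32,80,79}
80: hit
43: fault, evict 49, frames {32,80,79,43}
79: hit
80: hit
43: hit
32: hit
43: hit
32: hit
19: fault, evict 32, frames {80,79,43,19}

{19, 43, 79, 80}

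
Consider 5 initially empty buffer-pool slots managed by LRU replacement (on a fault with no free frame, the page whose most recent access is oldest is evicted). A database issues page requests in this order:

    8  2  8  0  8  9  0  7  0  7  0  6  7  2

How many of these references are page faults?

8: miss, frames [8]
2: miss, frames [8, 2]
8: hit
0: miss, frames [2, 8, 0]
8: hit
9: miss, frames [2, 0, 8, 9]
0: hit
7: miss, frames [2, 8, 9, 0, 7]
0: hit
7: hit
0: hit
6: miss, evict 2, frames [8, 9, 7, 0, 6]
7: hit
2: miss, evict 8, frames [9, 0, 6, 7, 2]
Page faults: 7.

7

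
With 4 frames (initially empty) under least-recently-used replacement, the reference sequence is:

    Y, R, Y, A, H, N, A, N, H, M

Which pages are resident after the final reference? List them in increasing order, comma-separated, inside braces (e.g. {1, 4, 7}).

Y → miss, frames (Y)
R → miss, frames (Y R)
Y → hit
A → miss, frames (R Y A)
H → miss, frames (R Y A H)
N → miss, evict R, frames (Y A H N)
A → hit
N → hit
H → hit
M → miss, evict Y, frames (A N H M)

{A, H, M, N}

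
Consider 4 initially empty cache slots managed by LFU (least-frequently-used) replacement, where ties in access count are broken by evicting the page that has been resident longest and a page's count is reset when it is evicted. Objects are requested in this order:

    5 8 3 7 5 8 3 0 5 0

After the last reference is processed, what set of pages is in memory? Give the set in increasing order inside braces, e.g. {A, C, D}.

{0, 3, 5, 8}

5 → miss, frames [5]
8 → miss, frames [5, 8]
3 → miss, frames [5, 8, 3]
7 → miss, frames [5, 8, 3, 7]
5 → hit
8 → hit
3 → hit
0 → miss, evict 7, frames [5, 8, 3, 0]
5 → hit
0 → hit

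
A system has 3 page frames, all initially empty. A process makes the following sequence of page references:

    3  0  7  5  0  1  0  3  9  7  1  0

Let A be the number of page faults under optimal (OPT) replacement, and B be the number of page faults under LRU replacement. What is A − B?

-3

Under OPT: F F F F . F . . F F . . → 7 faults.
Under LRU: F F F F . F . F F F F F → 10 faults.
A − B = 7 − 10 = -3.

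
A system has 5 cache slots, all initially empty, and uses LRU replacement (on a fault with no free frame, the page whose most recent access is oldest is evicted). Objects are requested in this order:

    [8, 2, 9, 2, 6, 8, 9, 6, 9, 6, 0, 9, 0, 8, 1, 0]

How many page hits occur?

10

8 -> miss, frames {8}
2 -> miss, frames {8,2}
9 -> miss, frames {8,2,9}
2 -> hit
6 -> miss, frames {8,9,2,6}
8 -> hit
9 -> hit
6 -> hit
9 -> hit
6 -> hit
0 -> miss, frames {2,8,9,6,0}
9 -> hit
0 -> hit
8 -> hit
1 -> miss, evict 2, frames {6,9,0,8,1}
0 -> hit
Hits: 10.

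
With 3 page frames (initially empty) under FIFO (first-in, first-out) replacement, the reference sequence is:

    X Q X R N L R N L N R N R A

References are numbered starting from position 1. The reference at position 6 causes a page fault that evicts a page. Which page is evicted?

Q

pos 1: X → miss, frames {X}
pos 2: Q → miss, frames {X,Q}
pos 3: X → hit
pos 4: R → miss, frames {X,Q,R}
pos 5: N → miss, evict X, frames {Q,R,N}
pos 6: L → miss, evict Q, frames {R,N,L}
At position 6, page Q is evicted.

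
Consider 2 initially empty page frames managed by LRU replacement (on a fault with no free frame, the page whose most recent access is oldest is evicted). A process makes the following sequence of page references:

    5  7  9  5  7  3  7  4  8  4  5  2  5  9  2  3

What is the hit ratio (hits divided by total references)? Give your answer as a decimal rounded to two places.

0.19

5 → fault, frames (5)
7 → fault, frames (5 7)
9 → fault, evict 5, frames (7 9)
5 → fault, evict 7, frames (9 5)
7 → fault, evict 9, frames (5 7)
3 → fault, evict 5, frames (7 3)
7 → hit
4 → fault, evict 3, frames (7 4)
8 → fault, evict 7, frames (4 8)
4 → hit
5 → fault, evict 8, frames (4 5)
2 → fault, evict 4, frames (5 2)
5 → hit
9 → fault, evict 2, frames (5 9)
2 → fault, evict 5, frames (9 2)
3 → fault, evict 9, frames (2 3)
Hits: 3 of 16 references → 3/16 = 0.1875.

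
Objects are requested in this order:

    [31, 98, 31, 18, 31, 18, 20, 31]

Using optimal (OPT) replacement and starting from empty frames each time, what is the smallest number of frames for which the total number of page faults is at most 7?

f=1: 8 faults
f=2: 4 faults
f=3: 4 faults
f=4: 4 faults
Smallest f with faults ≤ 7 is 2.

2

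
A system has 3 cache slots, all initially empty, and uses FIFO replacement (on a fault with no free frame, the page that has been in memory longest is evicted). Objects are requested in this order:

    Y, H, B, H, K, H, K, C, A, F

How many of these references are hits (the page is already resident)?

Y -> miss, frames {Y}
H -> miss, frames {Y,H}
B -> miss, frames {Y,H,B}
H -> hit
K -> miss, evict Y, frames {H,B,K}
H -> hit
K -> hit
C -> miss, evict H, frames {B,K,C}
A -> miss, evict B, frames {K,C,A}
F -> miss, evict K, frames {C,A,F}
Hits: 3.

3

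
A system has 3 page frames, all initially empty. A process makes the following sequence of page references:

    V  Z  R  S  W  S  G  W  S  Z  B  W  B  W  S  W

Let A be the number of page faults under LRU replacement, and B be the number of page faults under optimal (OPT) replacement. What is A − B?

2

Under LRU: F F F F F . F . . F F F . . F . → 10 faults.
Under OPT: F F F F F . F . . F F . . . . . → 8 faults.
A − B = 10 − 8 = 2.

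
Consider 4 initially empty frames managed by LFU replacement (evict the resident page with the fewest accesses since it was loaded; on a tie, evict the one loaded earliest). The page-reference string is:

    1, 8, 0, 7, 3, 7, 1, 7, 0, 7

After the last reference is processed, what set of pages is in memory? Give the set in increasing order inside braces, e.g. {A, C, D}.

1: miss, frames (1)
8: miss, frames (1 8)
0: miss, frames (1 8 0)
7: miss, frames (1 8 0 7)
3: miss, evict 1, frames (8 0 7 3)
7: hit
1: miss, evict 8, frames (0 7 3 1)
7: hit
0: hit
7: hit

{0, 1, 3, 7}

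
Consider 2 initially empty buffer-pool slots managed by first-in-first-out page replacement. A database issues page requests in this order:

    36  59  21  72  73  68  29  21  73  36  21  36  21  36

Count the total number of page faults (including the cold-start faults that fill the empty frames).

36: miss, frames (36)
59: miss, frames (36 59)
21: miss, evict 36, frames (59 21)
72: miss, evict 59, frames (21 72)
73: miss, evict 21, frames (72 73)
68: miss, evict 72, frames (73 68)
29: miss, evict 73, frames (68 29)
21: miss, evict 68, frames (29 21)
73: miss, evict 29, frames (21 73)
36: miss, evict 21, frames (73 36)
21: miss, evict 73, frames (36 21)
36: hit
21: hit
36: hit
Page faults: 11.

11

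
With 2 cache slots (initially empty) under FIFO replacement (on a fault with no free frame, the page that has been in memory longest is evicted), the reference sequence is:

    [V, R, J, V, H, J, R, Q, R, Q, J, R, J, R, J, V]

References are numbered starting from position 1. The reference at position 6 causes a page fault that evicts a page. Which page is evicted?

V

pos 1: V → fault, frames [V]
pos 2: R → fault, frames [V, R]
pos 3: J → fault, evict V, frames [R, J]
pos 4: V → fault, evict R, frames [J, V]
pos 5: H → fault, evict J, frames [V, H]
pos 6: J → fault, evict V, frames [H, J]
At position 6, page V is evicted.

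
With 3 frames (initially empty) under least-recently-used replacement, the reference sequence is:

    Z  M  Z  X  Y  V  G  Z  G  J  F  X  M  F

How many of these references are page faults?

Z -> miss, frames {Z}
M -> miss, frames {Z,M}
Z -> hit
X -> miss, frames {M,Z,X}
Y -> miss, evict M, frames {Z,X,Y}
V -> miss, evict Z, frames {X,Y,V}
G -> miss, evict X, frames {Y,V,G}
Z -> miss, evict Y, frames {V,G,Z}
G -> hit
J -> miss, evict V, frames {Z,G,J}
F -> miss, evict Z, frames {G,J,F}
X -> miss, evict G, frames {J,F,X}
M -> miss, evict J, frames {F,X,M}
F -> hit
Page faults: 11.

11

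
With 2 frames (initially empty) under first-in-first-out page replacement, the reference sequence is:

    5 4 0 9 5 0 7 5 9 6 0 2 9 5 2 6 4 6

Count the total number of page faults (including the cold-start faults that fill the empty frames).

17

5 → miss, frames [5]
4 → miss, frames [5, 4]
0 → miss, evict 5, frames [4, 0]
9 → miss, evict 4, frames [0, 9]
5 → miss, evict 0, frames [9, 5]
0 → miss, evict 9, frames [5, 0]
7 → miss, evict 5, frames [0, 7]
5 → miss, evict 0, frames [7, 5]
9 → miss, evict 7, frames [5, 9]
6 → miss, evict 5, frames [9, 6]
0 → miss, evict 9, frames [6, 0]
2 → miss, evict 6, frames [0, 2]
9 → miss, evict 0, frames [2, 9]
5 → miss, evict 2, frames [9, 5]
2 → miss, evict 9, frames [5, 2]
6 → miss, evict 5, frames [2, 6]
4 → miss, evict 2, frames [6, 4]
6 → hit
Page faults: 17.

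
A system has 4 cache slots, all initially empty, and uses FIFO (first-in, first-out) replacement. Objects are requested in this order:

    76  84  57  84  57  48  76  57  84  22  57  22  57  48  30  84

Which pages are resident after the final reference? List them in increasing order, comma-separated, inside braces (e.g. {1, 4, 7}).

{22, 30, 48, 84}

76: fault, frames {76}
84: fault, frames {76,84}
57: fault, frames {76,84,57}
84: hit
57: hit
48: fault, frames {76,84,57,48}
76: hit
57: hit
84: hit
22: fault, evict 76, frames {84,57,48,22}
57: hit
22: hit
57: hit
48: hit
30: fault, evict 84, frames {57,48,22,30}
84: fault, evict 57, frames {48,22,30,84}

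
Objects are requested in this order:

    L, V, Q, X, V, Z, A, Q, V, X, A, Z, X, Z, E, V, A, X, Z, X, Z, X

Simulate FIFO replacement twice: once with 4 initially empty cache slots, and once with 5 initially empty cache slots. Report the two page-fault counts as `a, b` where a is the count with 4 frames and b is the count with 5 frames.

4 frames: F F F F . F F . F . . . . . F . . F F . . . → 10 faults.
5 frames: F F F F . F F . . . . . . . F F . . . . . . → 8 faults.
8 < 10: adding a frame reduced faults, as is typical.

10, 8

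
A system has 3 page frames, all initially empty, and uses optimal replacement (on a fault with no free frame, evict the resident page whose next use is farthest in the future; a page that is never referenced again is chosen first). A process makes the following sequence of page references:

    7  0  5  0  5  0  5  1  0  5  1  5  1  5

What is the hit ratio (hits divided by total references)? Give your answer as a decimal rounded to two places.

7: fault, frames [7]
0: fault, frames [7, 0]
5: fault, frames [7, 0, 5]
0: hit
5: hit
0: hit
5: hit
1: fault, evict 7, frames [0, 5, 1]
0: hit
5: hit
1: hit
5: hit
1: hit
5: hit
Hits: 10 of 14 references → 10/14 = 0.7143.

0.71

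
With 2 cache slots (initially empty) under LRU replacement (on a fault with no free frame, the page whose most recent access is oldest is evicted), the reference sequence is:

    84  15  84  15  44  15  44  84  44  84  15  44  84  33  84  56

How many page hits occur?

84 → fault, frames (84)
15 → fault, frames (84 15)
84 → hit
15 → hit
44 → fault, evict 84, frames (15 44)
15 → hit
44 → hit
84 → fault, evict 15, frames (44 84)
44 → hit
84 → hit
15 → fault, evict 44, frames (84 15)
44 → fault, evict 84, frames (15 44)
84 → fault, evict 15, frames (44 84)
33 → fault, evict 44, frames (84 33)
84 → hit
56 → fault, evict 33, frames (84 56)
Hits: 7.

7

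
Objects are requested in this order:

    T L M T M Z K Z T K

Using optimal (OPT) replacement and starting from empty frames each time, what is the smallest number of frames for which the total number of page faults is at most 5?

f=1: 10 faults
f=2: 6 faults
f=3: 5 faults
f=4: 5 faults
f=5: 5 faults
Smallest f with faults ≤ 5 is 3.

3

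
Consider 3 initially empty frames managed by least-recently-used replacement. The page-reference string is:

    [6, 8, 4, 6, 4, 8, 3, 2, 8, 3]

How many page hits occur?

5

6 -> miss, frames {6}
8 -> miss, frames {6,8}
4 -> miss, frames {6,8,4}
6 -> hit
4 -> hit
8 -> hit
3 -> miss, evict 6, frames {4,8,3}
2 -> miss, evict 4, frames {8,3,2}
8 -> hit
3 -> hit
Hits: 5.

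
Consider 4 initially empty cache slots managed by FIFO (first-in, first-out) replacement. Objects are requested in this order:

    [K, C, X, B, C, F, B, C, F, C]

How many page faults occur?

K → miss, frames {K}
C → miss, frames {K,C}
X → miss, frames {K,C,X}
B → miss, frames {K,C,X,B}
C → hit
F → miss, evict K, frames {C,X,B,F}
B → hit
C → hit
F → hit
C → hit
Page faults: 5.

5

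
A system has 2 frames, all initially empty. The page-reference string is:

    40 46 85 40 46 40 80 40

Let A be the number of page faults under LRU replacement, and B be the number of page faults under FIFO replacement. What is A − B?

-1

Under LRU: F F F F F . F . → 6 faults.
Under FIFO: F F F F F . F F → 7 faults.
A − B = 6 − 7 = -1.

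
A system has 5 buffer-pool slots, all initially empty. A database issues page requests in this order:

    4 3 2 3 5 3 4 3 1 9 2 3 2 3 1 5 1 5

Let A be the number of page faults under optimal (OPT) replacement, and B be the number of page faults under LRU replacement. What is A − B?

Under OPT: F F F . F . . . F F . . . . . . . . → 6 faults.
Under LRU: F F F . F . . . F F F . . . . F . . → 8 faults.
A − B = 6 − 8 = -2.

-2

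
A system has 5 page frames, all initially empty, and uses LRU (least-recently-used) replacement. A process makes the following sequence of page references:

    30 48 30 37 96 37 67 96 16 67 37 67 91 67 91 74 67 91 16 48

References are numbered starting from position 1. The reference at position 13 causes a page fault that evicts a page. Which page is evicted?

30

pos 1: 30: miss, frames (30)
pos 2: 48: miss, frames (30 48)
pos 3: 30: hit
pos 4: 37: miss, frames (48 30 37)
pos 5: 96: miss, frames (48 30 37 96)
pos 6: 37: hit
pos 7: 67: miss, frames (48 30 96 37 67)
pos 8: 96: hit
pos 9: 16: miss, evict 48, frames (30 37 67 96 16)
pos 10: 67: hit
pos 11: 37: hit
pos 12: 67: hit
pos 13: 91: miss, evict 30, frames (96 16 37 67 91)
At position 13, page 30 is evicted.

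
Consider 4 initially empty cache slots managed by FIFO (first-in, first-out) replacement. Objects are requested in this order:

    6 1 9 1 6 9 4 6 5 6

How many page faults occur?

6

6: fault, frames [6]
1: fault, frames [6, 1]
9: fault, frames [6, 1, 9]
1: hit
6: hit
9: hit
4: fault, frames [6, 1, 9, 4]
6: hit
5: fault, evict 6, frames [1, 9, 4, 5]
6: fault, evict 1, frames [9, 4, 5, 6]
Page faults: 6.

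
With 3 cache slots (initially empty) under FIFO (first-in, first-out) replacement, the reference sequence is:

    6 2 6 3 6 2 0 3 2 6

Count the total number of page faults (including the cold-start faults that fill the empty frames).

5

6: fault, frames (6)
2: fault, frames (6 2)
6: hit
3: fault, frames (6 2 3)
6: hit
2: hit
0: fault, evict 6, frames (2 3 0)
3: hit
2: hit
6: fault, evict 2, frames (3 0 6)
Page faults: 5.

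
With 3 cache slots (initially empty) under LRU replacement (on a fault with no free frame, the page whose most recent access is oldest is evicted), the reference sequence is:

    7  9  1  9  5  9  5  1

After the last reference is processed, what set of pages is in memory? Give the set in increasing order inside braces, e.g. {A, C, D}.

{1, 5, 9}

7 -> miss, frames {7}
9 -> miss, frames {7,9}
1 -> miss, frames {7,9,1}
9 -> hit
5 -> miss, evict 7, frames {1,9,5}
9 -> hit
5 -> hit
1 -> hit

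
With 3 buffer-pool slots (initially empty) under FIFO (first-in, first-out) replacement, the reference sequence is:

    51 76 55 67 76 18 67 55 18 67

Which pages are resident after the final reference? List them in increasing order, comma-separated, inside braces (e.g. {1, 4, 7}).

{18, 55, 67}

51 → miss, frames {51}
76 → miss, frames {51,76}
55 → miss, frames {51,76,55}
67 → miss, evict 51, frames {76,55,67}
76 → hit
18 → miss, evict 76, frames {55,67,18}
67 → hit
55 → hit
18 → hit
67 → hit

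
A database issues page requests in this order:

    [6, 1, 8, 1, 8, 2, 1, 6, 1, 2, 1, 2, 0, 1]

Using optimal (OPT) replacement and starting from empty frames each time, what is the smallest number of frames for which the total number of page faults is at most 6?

3

f=1: 14 faults
f=2: 7 faults
f=3: 5 faults
f=4: 5 faults
f=5: 5 faults
Smallest f with faults ≤ 6 is 3.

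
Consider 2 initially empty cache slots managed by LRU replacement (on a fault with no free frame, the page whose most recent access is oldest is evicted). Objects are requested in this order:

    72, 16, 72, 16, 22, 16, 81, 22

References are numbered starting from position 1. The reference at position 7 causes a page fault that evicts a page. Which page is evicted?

pos 1: 72 -> fault, frames [72]
pos 2: 16 -> fault, frames [72, 16]
pos 3: 72 -> hit
pos 4: 16 -> hit
pos 5: 22 -> fault, evict 72, frames [16, 22]
pos 6: 16 -> hit
pos 7: 81 -> fault, evict 22, frames [16, 81]
At position 7, page 22 is evicted.

22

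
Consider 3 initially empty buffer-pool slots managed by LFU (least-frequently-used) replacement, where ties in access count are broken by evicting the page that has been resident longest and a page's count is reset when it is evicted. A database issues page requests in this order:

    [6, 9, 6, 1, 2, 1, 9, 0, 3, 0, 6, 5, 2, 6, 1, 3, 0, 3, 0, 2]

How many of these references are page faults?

6: miss, frames {6}
9: miss, frames {6,9}
6: hit
1: miss, frames {6,9,1}
2: miss, evict 9, frames {6,1,2}
1: hit
9: miss, evict 2, frames {6,1,9}
0: miss, evict 9, frames {6,1,0}
3: miss, evict 0, frames {6,1,3}
0: miss, evict 3, frames {6,1,0}
6: hit
5: miss, evict 0, frames {6,1,5}
2: miss, evict 5, frames {6,1,2}
6: hit
1: hit
3: miss, evict 2, frames {6,1,3}
0: miss, evict 3, frames {6,1,0}
3: miss, evict 0, frames {6,1,3}
0: miss, evict 3, frames {6,1,0}
2: miss, evict 0, frames {6,1,2}
Page faults: 15.

15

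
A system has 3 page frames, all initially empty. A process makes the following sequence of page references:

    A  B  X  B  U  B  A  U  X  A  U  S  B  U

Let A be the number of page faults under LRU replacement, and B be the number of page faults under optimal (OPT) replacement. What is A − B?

Under LRU: F F F . F . F . F . . F F . → 8 faults.
Under OPT: F F F . F . . . F . . F F . → 7 faults.
A − B = 8 − 7 = 1.

1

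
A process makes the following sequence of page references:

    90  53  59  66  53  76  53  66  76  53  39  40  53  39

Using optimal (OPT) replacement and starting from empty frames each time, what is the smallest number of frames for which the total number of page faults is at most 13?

2

f=1: 14 faults
f=2: 10 faults
f=3: 7 faults
f=4: 7 faults
f=5: 7 faults
f=6: 7 faults
f=7: 7 faults
Smallest f with faults ≤ 13 is 2.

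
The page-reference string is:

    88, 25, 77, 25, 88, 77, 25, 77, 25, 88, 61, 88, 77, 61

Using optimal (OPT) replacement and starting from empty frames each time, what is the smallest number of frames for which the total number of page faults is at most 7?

3

f=1: 14 faults
f=2: 8 faults
f=3: 4 faults
f=4: 4 faults
Smallest f with faults ≤ 7 is 3.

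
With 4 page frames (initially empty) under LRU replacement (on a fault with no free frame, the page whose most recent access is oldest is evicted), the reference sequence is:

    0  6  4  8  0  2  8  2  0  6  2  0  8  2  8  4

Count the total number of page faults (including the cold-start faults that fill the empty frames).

7

0: miss, frames (0)
6: miss, frames (0 6)
4: miss, frames (0 6 4)
8: miss, frames (0 6 4 8)
0: hit
2: miss, evict 6, frames (4 8 0 2)
8: hit
2: hit
0: hit
6: miss, evict 4, frames (8 2 0 6)
2: hit
0: hit
8: hit
2: hit
8: hit
4: miss, evict 6, frames (0 2 8 4)
Page faults: 7.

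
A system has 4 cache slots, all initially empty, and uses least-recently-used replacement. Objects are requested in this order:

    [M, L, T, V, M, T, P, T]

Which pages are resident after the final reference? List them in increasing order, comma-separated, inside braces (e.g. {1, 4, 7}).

{M, P, T, V}

M: miss, frames (M)
L: miss, frames (M L)
T: miss, frames (M L T)
V: miss, frames (M L T V)
M: hit
T: hit
P: miss, evict L, frames (V M T P)
T: hit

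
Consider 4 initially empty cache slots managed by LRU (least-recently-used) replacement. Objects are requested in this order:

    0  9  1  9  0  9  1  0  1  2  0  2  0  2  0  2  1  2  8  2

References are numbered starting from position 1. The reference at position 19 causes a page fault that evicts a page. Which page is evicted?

pos 1: 0 → fault, frames (0)
pos 2: 9 → fault, frames (0 9)
pos 3: 1 → fault, frames (0 9 1)
pos 4: 9 → hit
pos 5: 0 → hit
pos 6: 9 → hit
pos 7: 1 → hit
pos 8: 0 → hit
pos 9: 1 → hit
pos 10: 2 → fault, frames (9 0 1 2)
pos 11: 0 → hit
pos 12: 2 → hit
pos 13: 0 → hit
pos 14: 2 → hit
pos 15: 0 → hit
pos 16: 2 → hit
pos 17: 1 → hit
pos 18: 2 → hit
pos 19: 8 → fault, evict 9, frames (0 1 2 8)
At position 19, page 9 is evicted.

9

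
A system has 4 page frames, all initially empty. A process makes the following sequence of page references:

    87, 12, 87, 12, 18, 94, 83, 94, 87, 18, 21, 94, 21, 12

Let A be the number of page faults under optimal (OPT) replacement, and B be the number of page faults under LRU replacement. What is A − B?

Under OPT: F F . . F F F . . . F . . F → 7 faults.
Under LRU: F F . . F F F . F . F . . F → 8 faults.
A − B = 7 − 8 = -1.

-1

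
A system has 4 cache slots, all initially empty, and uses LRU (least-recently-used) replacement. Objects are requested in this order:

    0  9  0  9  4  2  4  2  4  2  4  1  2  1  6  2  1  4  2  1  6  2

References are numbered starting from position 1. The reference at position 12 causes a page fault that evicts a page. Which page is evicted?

pos 1: 0 → miss, frames (0)
pos 2: 9 → miss, frames (0 9)
pos 3: 0 → hit
pos 4: 9 → hit
pos 5: 4 → miss, frames (0 9 4)
pos 6: 2 → miss, frames (0 9 4 2)
pos 7: 4 → hit
pos 8: 2 → hit
pos 9: 4 → hit
pos 10: 2 → hit
pos 11: 4 → hit
pos 12: 1 → miss, evict 0, frames (9 2 4 1)
At position 12, page 0 is evicted.

0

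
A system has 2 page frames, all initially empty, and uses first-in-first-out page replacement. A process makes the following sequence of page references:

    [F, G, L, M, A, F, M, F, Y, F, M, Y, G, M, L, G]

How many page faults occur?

15

F → fault, frames (F)
G → fault, frames (F G)
L → fault, evict F, frames (G L)
M → fault, evict G, frames (L M)
A → fault, evict L, frames (M A)
F → fault, evict M, frames (A F)
M → fault, evict A, frames (F M)
F → hit
Y → fault, evict F, frames (M Y)
F → fault, evict M, frames (Y F)
M → fault, evict Y, frames (F M)
Y → fault, evict F, frames (M Y)
G → fault, evict M, frames (Y G)
M → fault, evict Y, frames (G M)
L → fault, evict G, frames (M L)
G → fault, evict M, frames (L G)
Page faults: 15.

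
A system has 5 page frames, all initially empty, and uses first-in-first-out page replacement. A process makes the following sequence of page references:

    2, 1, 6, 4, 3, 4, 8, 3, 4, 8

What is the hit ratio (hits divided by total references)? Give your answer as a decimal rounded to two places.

0.40

2 -> fault, frames {2}
1 -> fault, frames {2,1}
6 -> fault, frames {2,1,6}
4 -> fault, frames {2,1,6,4}
3 -> fault, frames {2,1,6,4,3}
4 -> hit
8 -> fault, evict 2, frames {1,6,4,3,8}
3 -> hit
4 -> hit
8 -> hit
Hits: 4 of 10 references → 4/10 = 0.4000.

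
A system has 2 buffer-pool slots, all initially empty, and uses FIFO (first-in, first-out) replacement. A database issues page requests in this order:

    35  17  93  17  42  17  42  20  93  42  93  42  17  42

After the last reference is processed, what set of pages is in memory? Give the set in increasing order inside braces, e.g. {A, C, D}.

35 -> miss, frames [35]
17 -> miss, frames [35, 17]
93 -> miss, evict 35, frames [17, 93]
17 -> hit
42 -> miss, evict 17, frames [93, 42]
17 -> miss, evict 93, frames [42, 17]
42 -> hit
20 -> miss, evict 42, frames [17, 20]
93 -> miss, evict 17, frames [20, 93]
42 -> miss, evict 20, frames [93, 42]
93 -> hit
42 -> hit
17 -> miss, evict 93, frames [42, 17]
42 -> hit

{17, 42}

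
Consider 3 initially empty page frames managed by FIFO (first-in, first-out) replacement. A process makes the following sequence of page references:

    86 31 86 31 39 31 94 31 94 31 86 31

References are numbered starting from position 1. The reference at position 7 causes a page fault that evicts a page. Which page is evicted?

pos 1: 86: miss, frames [86]
pos 2: 31: miss, frames [86, 31]
pos 3: 86: hit
pos 4: 31: hit
pos 5: 39: miss, frames [86, 31, 39]
pos 6: 31: hit
pos 7: 94: miss, evict 86, frames [31, 39, 94]
At position 7, page 86 is evicted.

86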